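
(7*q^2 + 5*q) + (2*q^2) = 9*q^2 + 5*q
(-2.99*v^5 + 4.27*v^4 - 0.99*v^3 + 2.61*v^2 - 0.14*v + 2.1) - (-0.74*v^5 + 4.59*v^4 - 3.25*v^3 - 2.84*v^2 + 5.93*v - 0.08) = -2.25*v^5 - 0.32*v^4 + 2.26*v^3 + 5.45*v^2 - 6.07*v + 2.18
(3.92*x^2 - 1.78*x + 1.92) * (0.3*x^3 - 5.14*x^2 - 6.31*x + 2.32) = 1.176*x^5 - 20.6828*x^4 - 15.01*x^3 + 10.4574*x^2 - 16.2448*x + 4.4544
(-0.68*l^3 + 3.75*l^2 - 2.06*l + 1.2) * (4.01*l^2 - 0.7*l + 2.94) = -2.7268*l^5 + 15.5135*l^4 - 12.8848*l^3 + 17.279*l^2 - 6.8964*l + 3.528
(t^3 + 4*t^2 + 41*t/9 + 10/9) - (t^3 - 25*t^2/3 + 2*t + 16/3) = 37*t^2/3 + 23*t/9 - 38/9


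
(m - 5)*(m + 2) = m^2 - 3*m - 10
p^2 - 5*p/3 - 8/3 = (p - 8/3)*(p + 1)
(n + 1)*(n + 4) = n^2 + 5*n + 4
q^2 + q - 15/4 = (q - 3/2)*(q + 5/2)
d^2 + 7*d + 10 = (d + 2)*(d + 5)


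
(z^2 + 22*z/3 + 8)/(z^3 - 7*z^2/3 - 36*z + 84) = (3*z + 4)/(3*z^2 - 25*z + 42)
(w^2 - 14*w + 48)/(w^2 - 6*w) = (w - 8)/w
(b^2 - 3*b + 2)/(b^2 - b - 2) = (b - 1)/(b + 1)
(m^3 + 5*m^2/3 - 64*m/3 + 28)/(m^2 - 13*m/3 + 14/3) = m + 6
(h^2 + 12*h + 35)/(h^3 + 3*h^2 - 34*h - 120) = (h + 7)/(h^2 - 2*h - 24)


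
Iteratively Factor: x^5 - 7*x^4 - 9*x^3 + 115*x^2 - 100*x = (x)*(x^4 - 7*x^3 - 9*x^2 + 115*x - 100) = x*(x + 4)*(x^3 - 11*x^2 + 35*x - 25) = x*(x - 1)*(x + 4)*(x^2 - 10*x + 25) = x*(x - 5)*(x - 1)*(x + 4)*(x - 5)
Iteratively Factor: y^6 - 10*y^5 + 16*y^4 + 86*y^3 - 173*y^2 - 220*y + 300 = (y - 1)*(y^5 - 9*y^4 + 7*y^3 + 93*y^2 - 80*y - 300) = (y - 3)*(y - 1)*(y^4 - 6*y^3 - 11*y^2 + 60*y + 100) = (y - 3)*(y - 1)*(y + 2)*(y^3 - 8*y^2 + 5*y + 50) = (y - 5)*(y - 3)*(y - 1)*(y + 2)*(y^2 - 3*y - 10) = (y - 5)^2*(y - 3)*(y - 1)*(y + 2)*(y + 2)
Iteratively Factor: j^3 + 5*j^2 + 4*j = (j)*(j^2 + 5*j + 4) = j*(j + 1)*(j + 4)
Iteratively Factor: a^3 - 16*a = (a)*(a^2 - 16) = a*(a - 4)*(a + 4)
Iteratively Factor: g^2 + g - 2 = (g - 1)*(g + 2)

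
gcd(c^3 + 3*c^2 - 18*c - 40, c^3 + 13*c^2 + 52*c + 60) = c^2 + 7*c + 10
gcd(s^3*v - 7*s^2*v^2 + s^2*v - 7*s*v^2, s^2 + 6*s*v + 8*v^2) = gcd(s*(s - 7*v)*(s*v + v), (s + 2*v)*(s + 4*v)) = 1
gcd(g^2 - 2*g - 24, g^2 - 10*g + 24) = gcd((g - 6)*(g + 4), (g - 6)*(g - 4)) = g - 6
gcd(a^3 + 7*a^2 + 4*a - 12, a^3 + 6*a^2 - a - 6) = a^2 + 5*a - 6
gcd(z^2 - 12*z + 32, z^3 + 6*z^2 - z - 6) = 1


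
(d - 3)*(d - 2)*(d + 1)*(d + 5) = d^4 + d^3 - 19*d^2 + 11*d + 30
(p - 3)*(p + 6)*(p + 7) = p^3 + 10*p^2 + 3*p - 126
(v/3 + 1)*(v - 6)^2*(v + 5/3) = v^4/3 - 22*v^3/9 - 5*v^2 + 36*v + 60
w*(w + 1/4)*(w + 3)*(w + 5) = w^4 + 33*w^3/4 + 17*w^2 + 15*w/4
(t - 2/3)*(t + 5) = t^2 + 13*t/3 - 10/3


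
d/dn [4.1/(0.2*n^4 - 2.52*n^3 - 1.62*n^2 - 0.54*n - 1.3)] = (-3.28*n^3 + 30.996*n^2 + 13.284*n + 2.214)/(-0.2*n^4 + 2.52*n^3 + 1.62*n^2 + 0.54*n + 1.3)^2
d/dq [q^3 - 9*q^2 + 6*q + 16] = 3*q^2 - 18*q + 6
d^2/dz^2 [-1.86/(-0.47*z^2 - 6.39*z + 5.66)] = (-0.821748*z^2 - 11.172276*z + 1.86*(0.94*z + 6.39)*(1.88*z + 12.78) + 9.895944)/(0.47*z^2 + 6.39*z - 5.66)^3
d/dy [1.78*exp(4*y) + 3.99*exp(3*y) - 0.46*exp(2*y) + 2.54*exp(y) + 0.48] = (7.12*exp(3*y) + 11.97*exp(2*y) - 0.92*exp(y) + 2.54)*exp(y)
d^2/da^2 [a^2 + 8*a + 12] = 2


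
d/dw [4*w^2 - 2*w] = 8*w - 2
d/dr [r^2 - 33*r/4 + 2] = 2*r - 33/4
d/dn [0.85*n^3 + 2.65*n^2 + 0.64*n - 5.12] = 2.55*n^2 + 5.3*n + 0.64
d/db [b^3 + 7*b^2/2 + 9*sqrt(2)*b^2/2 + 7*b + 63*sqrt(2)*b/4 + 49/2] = 3*b^2 + 7*b + 9*sqrt(2)*b + 7 + 63*sqrt(2)/4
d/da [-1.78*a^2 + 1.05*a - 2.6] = 1.05 - 3.56*a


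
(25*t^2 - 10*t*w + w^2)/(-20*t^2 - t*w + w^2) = (-5*t + w)/(4*t + w)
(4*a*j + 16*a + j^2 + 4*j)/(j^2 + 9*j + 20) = (4*a + j)/(j + 5)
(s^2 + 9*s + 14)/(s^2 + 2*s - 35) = (s + 2)/(s - 5)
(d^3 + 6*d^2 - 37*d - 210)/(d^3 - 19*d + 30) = (d^2 + d - 42)/(d^2 - 5*d + 6)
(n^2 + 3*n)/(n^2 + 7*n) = (n + 3)/(n + 7)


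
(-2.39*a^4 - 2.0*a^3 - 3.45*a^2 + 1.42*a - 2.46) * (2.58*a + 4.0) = -6.1662*a^5 - 14.72*a^4 - 16.901*a^3 - 10.1364*a^2 - 0.6668*a - 9.84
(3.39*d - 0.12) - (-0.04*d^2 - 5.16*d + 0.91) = 0.04*d^2 + 8.55*d - 1.03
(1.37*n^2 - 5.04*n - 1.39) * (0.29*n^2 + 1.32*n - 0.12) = 0.3973*n^4 + 0.3468*n^3 - 7.2203*n^2 - 1.23*n + 0.1668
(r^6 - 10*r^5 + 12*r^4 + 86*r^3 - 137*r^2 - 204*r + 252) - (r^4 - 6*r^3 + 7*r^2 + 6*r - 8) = r^6 - 10*r^5 + 11*r^4 + 92*r^3 - 144*r^2 - 210*r + 260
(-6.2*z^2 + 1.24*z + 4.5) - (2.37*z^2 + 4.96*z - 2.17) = -8.57*z^2 - 3.72*z + 6.67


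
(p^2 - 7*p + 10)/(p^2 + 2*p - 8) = (p - 5)/(p + 4)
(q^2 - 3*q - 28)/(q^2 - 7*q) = (q + 4)/q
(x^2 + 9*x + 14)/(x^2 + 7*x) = (x + 2)/x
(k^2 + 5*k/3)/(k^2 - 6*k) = (k + 5/3)/(k - 6)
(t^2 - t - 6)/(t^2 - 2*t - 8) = (t - 3)/(t - 4)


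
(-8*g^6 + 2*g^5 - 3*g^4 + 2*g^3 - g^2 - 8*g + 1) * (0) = 0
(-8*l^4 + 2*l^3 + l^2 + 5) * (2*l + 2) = -16*l^5 - 12*l^4 + 6*l^3 + 2*l^2 + 10*l + 10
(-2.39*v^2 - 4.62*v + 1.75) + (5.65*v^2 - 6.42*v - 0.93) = 3.26*v^2 - 11.04*v + 0.82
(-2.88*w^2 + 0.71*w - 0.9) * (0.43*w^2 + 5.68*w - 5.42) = -1.2384*w^4 - 16.0531*w^3 + 19.2554*w^2 - 8.9602*w + 4.878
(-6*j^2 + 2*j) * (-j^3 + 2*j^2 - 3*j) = 6*j^5 - 14*j^4 + 22*j^3 - 6*j^2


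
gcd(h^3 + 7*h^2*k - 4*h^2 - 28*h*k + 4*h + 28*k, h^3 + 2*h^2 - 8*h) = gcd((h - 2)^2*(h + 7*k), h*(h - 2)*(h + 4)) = h - 2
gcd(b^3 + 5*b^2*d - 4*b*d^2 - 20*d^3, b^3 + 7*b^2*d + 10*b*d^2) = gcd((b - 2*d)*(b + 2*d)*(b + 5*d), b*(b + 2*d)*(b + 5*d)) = b^2 + 7*b*d + 10*d^2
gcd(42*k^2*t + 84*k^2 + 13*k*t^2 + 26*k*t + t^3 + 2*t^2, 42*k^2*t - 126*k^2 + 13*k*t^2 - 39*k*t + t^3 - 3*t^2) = 42*k^2 + 13*k*t + t^2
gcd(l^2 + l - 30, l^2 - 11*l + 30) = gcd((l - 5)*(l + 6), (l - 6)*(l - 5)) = l - 5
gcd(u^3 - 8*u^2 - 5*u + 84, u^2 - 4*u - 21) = u^2 - 4*u - 21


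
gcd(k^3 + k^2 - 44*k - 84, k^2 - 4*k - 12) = k + 2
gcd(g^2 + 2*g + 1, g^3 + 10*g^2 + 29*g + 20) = g + 1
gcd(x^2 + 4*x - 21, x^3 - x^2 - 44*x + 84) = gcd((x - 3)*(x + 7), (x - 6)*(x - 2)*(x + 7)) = x + 7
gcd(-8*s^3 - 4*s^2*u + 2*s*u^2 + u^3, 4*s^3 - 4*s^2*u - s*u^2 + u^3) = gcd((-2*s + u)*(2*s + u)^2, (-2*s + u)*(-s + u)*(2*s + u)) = 4*s^2 - u^2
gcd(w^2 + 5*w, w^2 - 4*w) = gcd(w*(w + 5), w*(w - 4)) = w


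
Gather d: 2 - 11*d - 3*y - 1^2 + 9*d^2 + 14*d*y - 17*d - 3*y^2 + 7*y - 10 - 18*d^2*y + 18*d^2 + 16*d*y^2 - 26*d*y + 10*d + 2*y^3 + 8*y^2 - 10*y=d^2*(27 - 18*y) + d*(16*y^2 - 12*y - 18) + 2*y^3 + 5*y^2 - 6*y - 9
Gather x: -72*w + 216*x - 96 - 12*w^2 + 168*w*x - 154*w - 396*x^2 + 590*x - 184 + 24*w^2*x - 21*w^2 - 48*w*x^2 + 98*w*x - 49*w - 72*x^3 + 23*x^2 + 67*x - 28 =-33*w^2 - 275*w - 72*x^3 + x^2*(-48*w - 373) + x*(24*w^2 + 266*w + 873) - 308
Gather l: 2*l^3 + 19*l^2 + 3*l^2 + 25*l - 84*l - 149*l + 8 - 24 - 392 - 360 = 2*l^3 + 22*l^2 - 208*l - 768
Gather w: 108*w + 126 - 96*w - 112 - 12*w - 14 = 0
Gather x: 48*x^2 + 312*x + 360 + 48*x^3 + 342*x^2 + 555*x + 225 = 48*x^3 + 390*x^2 + 867*x + 585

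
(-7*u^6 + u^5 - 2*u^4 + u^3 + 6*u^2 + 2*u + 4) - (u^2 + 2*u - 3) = -7*u^6 + u^5 - 2*u^4 + u^3 + 5*u^2 + 7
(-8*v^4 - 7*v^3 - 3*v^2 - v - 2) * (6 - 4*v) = 32*v^5 - 20*v^4 - 30*v^3 - 14*v^2 + 2*v - 12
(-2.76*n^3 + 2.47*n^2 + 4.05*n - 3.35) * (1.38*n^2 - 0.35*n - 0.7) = -3.8088*n^5 + 4.3746*n^4 + 6.6565*n^3 - 7.7695*n^2 - 1.6625*n + 2.345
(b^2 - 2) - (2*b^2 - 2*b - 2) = -b^2 + 2*b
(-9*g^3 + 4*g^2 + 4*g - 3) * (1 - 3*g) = 27*g^4 - 21*g^3 - 8*g^2 + 13*g - 3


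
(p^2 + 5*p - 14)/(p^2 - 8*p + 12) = (p + 7)/(p - 6)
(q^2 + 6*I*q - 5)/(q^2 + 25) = (q + I)/(q - 5*I)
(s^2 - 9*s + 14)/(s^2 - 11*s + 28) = (s - 2)/(s - 4)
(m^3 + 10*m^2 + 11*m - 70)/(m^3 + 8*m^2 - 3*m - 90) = (m^2 + 5*m - 14)/(m^2 + 3*m - 18)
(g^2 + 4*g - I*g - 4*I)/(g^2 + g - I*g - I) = (g + 4)/(g + 1)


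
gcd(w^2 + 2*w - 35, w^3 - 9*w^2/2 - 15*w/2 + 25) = w - 5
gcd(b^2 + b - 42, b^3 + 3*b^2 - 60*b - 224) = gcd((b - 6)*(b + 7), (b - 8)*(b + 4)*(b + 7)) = b + 7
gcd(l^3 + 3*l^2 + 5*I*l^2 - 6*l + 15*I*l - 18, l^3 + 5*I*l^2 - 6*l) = l^2 + 5*I*l - 6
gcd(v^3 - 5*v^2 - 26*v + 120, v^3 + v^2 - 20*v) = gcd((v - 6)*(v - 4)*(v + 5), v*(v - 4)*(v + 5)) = v^2 + v - 20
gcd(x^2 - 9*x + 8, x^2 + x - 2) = x - 1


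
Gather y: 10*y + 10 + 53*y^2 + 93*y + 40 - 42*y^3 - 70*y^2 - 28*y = -42*y^3 - 17*y^2 + 75*y + 50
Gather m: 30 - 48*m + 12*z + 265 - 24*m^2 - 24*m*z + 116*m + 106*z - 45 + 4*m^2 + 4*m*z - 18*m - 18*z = -20*m^2 + m*(50 - 20*z) + 100*z + 250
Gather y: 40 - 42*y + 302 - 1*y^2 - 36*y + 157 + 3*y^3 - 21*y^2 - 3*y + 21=3*y^3 - 22*y^2 - 81*y + 520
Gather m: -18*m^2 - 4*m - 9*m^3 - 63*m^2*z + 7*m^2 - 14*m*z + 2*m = -9*m^3 + m^2*(-63*z - 11) + m*(-14*z - 2)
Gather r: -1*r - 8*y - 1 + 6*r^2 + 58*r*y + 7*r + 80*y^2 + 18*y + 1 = 6*r^2 + r*(58*y + 6) + 80*y^2 + 10*y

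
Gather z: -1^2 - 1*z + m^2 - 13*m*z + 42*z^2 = m^2 + 42*z^2 + z*(-13*m - 1) - 1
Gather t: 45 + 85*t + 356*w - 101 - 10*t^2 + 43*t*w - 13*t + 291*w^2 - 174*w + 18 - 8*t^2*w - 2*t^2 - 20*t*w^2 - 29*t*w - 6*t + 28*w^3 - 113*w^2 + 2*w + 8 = t^2*(-8*w - 12) + t*(-20*w^2 + 14*w + 66) + 28*w^3 + 178*w^2 + 184*w - 30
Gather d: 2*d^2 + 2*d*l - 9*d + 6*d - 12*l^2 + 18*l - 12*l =2*d^2 + d*(2*l - 3) - 12*l^2 + 6*l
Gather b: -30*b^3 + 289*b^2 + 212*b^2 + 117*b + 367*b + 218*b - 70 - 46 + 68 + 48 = -30*b^3 + 501*b^2 + 702*b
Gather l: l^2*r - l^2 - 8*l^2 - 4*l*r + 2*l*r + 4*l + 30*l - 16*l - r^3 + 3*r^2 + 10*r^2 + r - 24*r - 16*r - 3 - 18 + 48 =l^2*(r - 9) + l*(18 - 2*r) - r^3 + 13*r^2 - 39*r + 27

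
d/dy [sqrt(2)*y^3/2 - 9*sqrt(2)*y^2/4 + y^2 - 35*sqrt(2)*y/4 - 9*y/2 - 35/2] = 3*sqrt(2)*y^2/2 - 9*sqrt(2)*y/2 + 2*y - 35*sqrt(2)/4 - 9/2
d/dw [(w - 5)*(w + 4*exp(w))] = w + (w - 5)*(4*exp(w) + 1) + 4*exp(w)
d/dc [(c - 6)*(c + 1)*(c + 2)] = 3*c^2 - 6*c - 16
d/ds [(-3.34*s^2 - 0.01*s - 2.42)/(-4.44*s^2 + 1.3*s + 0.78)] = (-4.3864*s^2 - 26.7*s + 3.1382)/(19.7136*s^4 - 11.544*s^3 - 5.2364*s^2 + 2.028*s + 0.6084)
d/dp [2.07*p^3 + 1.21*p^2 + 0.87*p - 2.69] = 6.21*p^2 + 2.42*p + 0.87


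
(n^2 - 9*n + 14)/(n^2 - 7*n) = (n - 2)/n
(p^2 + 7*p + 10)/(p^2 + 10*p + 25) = (p + 2)/(p + 5)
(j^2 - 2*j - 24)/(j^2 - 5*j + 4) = (j^2 - 2*j - 24)/(j^2 - 5*j + 4)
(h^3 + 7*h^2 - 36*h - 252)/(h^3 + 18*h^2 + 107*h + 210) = (h - 6)/(h + 5)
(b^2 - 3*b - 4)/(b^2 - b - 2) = (b - 4)/(b - 2)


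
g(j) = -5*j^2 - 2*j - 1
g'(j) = -10*j - 2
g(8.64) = -391.53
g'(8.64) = -88.40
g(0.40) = -2.60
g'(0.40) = -6.00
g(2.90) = -48.85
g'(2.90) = -31.00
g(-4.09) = -76.46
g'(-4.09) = 38.90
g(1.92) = -23.27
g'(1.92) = -21.20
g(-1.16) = -5.41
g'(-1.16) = 9.60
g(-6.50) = -199.25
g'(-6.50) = 63.00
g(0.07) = -1.16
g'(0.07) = -2.70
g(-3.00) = -40.00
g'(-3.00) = 28.00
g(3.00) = -52.00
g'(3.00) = -32.00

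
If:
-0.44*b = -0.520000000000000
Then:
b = 1.18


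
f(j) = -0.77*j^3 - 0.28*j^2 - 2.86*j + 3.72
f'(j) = -2.31*j^2 - 0.56*j - 2.86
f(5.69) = -163.47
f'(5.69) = -80.84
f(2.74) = -22.06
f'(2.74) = -21.74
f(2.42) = -15.75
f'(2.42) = -17.74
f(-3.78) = 52.12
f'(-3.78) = -33.75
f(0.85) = 0.61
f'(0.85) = -5.00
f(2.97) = -27.42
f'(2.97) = -24.90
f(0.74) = 1.14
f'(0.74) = -4.54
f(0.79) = 0.91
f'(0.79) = -4.74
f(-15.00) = 2582.37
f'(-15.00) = -514.21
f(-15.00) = 2582.37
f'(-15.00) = -514.21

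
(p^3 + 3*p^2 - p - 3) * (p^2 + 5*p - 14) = p^5 + 8*p^4 - 50*p^2 - p + 42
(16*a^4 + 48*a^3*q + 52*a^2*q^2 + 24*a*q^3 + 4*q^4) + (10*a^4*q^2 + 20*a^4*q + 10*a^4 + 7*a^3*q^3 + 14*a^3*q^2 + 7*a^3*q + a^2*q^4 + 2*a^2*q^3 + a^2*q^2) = 10*a^4*q^2 + 20*a^4*q + 26*a^4 + 7*a^3*q^3 + 14*a^3*q^2 + 55*a^3*q + a^2*q^4 + 2*a^2*q^3 + 53*a^2*q^2 + 24*a*q^3 + 4*q^4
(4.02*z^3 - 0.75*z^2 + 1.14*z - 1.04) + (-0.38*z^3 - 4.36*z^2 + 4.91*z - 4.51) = 3.64*z^3 - 5.11*z^2 + 6.05*z - 5.55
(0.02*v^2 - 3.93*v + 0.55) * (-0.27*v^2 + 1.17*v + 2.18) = -0.0054*v^4 + 1.0845*v^3 - 4.703*v^2 - 7.9239*v + 1.199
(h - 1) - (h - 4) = 3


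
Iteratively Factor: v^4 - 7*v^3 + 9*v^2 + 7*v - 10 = (v + 1)*(v^3 - 8*v^2 + 17*v - 10) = (v - 5)*(v + 1)*(v^2 - 3*v + 2) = (v - 5)*(v - 1)*(v + 1)*(v - 2)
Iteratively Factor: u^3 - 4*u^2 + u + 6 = (u - 2)*(u^2 - 2*u - 3) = (u - 2)*(u + 1)*(u - 3)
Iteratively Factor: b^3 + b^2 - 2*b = (b + 2)*(b^2 - b) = b*(b + 2)*(b - 1)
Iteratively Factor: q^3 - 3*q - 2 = (q + 1)*(q^2 - q - 2) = (q - 2)*(q + 1)*(q + 1)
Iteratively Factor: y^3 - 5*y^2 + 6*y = (y)*(y^2 - 5*y + 6) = y*(y - 3)*(y - 2)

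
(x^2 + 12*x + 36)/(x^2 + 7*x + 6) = (x + 6)/(x + 1)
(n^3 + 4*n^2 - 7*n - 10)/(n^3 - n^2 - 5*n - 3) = (n^2 + 3*n - 10)/(n^2 - 2*n - 3)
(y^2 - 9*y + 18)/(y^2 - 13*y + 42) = (y - 3)/(y - 7)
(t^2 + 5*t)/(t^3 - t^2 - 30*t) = 1/(t - 6)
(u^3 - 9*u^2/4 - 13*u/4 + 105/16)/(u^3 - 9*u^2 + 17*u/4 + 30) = (8*u^2 + 2*u - 21)/(4*(2*u^2 - 13*u - 24))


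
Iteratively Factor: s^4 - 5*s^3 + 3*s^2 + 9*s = (s - 3)*(s^3 - 2*s^2 - 3*s) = (s - 3)*(s + 1)*(s^2 - 3*s) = s*(s - 3)*(s + 1)*(s - 3)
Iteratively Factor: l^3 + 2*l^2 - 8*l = (l + 4)*(l^2 - 2*l) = l*(l + 4)*(l - 2)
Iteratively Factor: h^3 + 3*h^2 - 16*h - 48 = (h - 4)*(h^2 + 7*h + 12) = (h - 4)*(h + 3)*(h + 4)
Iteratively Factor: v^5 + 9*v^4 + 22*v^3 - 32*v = (v + 4)*(v^4 + 5*v^3 + 2*v^2 - 8*v) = (v + 4)^2*(v^3 + v^2 - 2*v) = (v - 1)*(v + 4)^2*(v^2 + 2*v) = v*(v - 1)*(v + 4)^2*(v + 2)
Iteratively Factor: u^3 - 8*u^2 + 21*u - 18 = (u - 2)*(u^2 - 6*u + 9) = (u - 3)*(u - 2)*(u - 3)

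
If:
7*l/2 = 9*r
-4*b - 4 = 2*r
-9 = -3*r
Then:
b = -5/2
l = 54/7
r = 3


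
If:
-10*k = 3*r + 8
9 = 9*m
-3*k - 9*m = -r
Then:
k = -35/19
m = 1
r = 66/19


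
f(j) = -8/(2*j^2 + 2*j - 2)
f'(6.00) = 0.03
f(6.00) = -0.10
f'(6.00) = 0.03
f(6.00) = -0.10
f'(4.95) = 0.05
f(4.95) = -0.14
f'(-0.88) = -2.49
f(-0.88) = 3.62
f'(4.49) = 0.07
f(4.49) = -0.17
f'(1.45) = 2.39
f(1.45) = -1.57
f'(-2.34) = -3.23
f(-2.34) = -1.87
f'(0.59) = 2275.81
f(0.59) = 64.62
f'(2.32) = 0.50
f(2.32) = -0.60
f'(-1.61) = -27714.49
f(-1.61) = 223.46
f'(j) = -8*(-4*j - 2)/(2*j^2 + 2*j - 2)^2 = 4*(2*j + 1)/(j^2 + j - 1)^2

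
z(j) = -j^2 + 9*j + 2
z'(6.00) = -3.00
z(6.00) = 20.00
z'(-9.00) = 27.00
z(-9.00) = -160.00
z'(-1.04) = 11.08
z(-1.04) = -8.44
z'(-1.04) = 11.08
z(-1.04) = -8.44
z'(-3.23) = 15.46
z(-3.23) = -37.50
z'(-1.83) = 12.66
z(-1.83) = -17.82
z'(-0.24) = 9.48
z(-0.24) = -0.22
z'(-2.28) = 13.56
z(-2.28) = -23.72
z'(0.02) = 8.96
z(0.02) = 2.18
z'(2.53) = 3.94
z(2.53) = 18.37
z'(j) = 9 - 2*j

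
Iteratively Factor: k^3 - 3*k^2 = (k - 3)*(k^2) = k*(k - 3)*(k)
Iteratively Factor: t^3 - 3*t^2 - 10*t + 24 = (t - 4)*(t^2 + t - 6) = (t - 4)*(t - 2)*(t + 3)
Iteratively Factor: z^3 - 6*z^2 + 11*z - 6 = (z - 1)*(z^2 - 5*z + 6) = (z - 3)*(z - 1)*(z - 2)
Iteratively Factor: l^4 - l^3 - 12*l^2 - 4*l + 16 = (l + 2)*(l^3 - 3*l^2 - 6*l + 8) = (l - 4)*(l + 2)*(l^2 + l - 2) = (l - 4)*(l + 2)^2*(l - 1)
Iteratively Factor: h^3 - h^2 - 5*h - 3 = (h + 1)*(h^2 - 2*h - 3) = (h + 1)^2*(h - 3)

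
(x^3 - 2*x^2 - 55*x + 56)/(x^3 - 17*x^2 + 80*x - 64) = (x + 7)/(x - 8)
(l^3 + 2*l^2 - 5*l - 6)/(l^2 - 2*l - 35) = (-l^3 - 2*l^2 + 5*l + 6)/(-l^2 + 2*l + 35)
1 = 1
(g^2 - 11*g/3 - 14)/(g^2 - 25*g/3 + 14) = (3*g + 7)/(3*g - 7)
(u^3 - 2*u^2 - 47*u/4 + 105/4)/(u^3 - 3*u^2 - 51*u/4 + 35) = (u - 3)/(u - 4)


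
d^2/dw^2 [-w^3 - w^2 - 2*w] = -6*w - 2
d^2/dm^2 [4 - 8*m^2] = -16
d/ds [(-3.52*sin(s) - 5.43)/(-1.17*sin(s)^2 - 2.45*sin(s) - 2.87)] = (-12.7062*sin(s) + 2.0592*cos(2*s) - 5.2603)*cos(s)/(1.17*sin(s)^2 + 2.45*sin(s) + 2.87)^2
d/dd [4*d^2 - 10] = 8*d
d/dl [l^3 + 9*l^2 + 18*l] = 3*l^2 + 18*l + 18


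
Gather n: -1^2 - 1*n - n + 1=-2*n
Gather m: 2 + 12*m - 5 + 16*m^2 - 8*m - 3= 16*m^2 + 4*m - 6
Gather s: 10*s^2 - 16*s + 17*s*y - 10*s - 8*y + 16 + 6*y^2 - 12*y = 10*s^2 + s*(17*y - 26) + 6*y^2 - 20*y + 16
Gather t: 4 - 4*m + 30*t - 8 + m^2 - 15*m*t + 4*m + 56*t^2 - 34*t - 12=m^2 + 56*t^2 + t*(-15*m - 4) - 16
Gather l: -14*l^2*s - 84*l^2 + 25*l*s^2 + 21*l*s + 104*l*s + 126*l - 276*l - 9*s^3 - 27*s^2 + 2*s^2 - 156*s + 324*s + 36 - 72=l^2*(-14*s - 84) + l*(25*s^2 + 125*s - 150) - 9*s^3 - 25*s^2 + 168*s - 36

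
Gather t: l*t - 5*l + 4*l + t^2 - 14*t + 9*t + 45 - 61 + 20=-l + t^2 + t*(l - 5) + 4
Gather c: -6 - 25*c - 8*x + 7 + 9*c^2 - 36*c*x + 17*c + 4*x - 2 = 9*c^2 + c*(-36*x - 8) - 4*x - 1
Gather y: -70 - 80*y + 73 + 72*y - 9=-8*y - 6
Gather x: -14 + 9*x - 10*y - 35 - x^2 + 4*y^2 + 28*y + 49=-x^2 + 9*x + 4*y^2 + 18*y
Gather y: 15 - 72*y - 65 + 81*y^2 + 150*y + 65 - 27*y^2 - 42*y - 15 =54*y^2 + 36*y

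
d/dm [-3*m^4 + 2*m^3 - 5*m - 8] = -12*m^3 + 6*m^2 - 5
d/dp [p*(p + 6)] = 2*p + 6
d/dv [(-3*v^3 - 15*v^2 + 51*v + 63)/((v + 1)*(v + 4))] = 3*(-v^2 - 8*v - 37)/(v^2 + 8*v + 16)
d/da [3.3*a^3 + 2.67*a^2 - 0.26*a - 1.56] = 9.9*a^2 + 5.34*a - 0.26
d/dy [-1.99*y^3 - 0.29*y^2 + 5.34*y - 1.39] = -5.97*y^2 - 0.58*y + 5.34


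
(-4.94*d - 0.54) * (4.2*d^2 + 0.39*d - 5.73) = -20.748*d^3 - 4.1946*d^2 + 28.0956*d + 3.0942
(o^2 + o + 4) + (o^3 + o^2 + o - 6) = o^3 + 2*o^2 + 2*o - 2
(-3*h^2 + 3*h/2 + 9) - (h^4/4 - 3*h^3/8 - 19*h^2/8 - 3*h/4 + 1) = -h^4/4 + 3*h^3/8 - 5*h^2/8 + 9*h/4 + 8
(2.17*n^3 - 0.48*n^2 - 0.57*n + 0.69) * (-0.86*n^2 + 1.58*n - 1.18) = -1.8662*n^5 + 3.8414*n^4 - 2.8288*n^3 - 0.9276*n^2 + 1.7628*n - 0.8142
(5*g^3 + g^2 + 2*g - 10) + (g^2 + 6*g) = 5*g^3 + 2*g^2 + 8*g - 10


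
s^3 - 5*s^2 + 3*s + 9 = (s - 3)^2*(s + 1)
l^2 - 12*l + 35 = (l - 7)*(l - 5)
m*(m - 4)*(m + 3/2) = m^3 - 5*m^2/2 - 6*m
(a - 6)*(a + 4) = a^2 - 2*a - 24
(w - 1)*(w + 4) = w^2 + 3*w - 4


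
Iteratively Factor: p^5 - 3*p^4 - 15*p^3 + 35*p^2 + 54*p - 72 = (p - 4)*(p^4 + p^3 - 11*p^2 - 9*p + 18) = (p - 4)*(p + 3)*(p^3 - 2*p^2 - 5*p + 6) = (p - 4)*(p - 1)*(p + 3)*(p^2 - p - 6) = (p - 4)*(p - 1)*(p + 2)*(p + 3)*(p - 3)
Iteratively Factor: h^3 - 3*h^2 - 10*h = (h)*(h^2 - 3*h - 10) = h*(h + 2)*(h - 5)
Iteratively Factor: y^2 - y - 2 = (y - 2)*(y + 1)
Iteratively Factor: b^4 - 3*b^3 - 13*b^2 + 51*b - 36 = (b + 4)*(b^3 - 7*b^2 + 15*b - 9) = (b - 3)*(b + 4)*(b^2 - 4*b + 3) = (b - 3)*(b - 1)*(b + 4)*(b - 3)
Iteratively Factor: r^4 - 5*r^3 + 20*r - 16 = (r + 2)*(r^3 - 7*r^2 + 14*r - 8) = (r - 4)*(r + 2)*(r^2 - 3*r + 2) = (r - 4)*(r - 1)*(r + 2)*(r - 2)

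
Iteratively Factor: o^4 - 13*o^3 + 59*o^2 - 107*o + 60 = (o - 5)*(o^3 - 8*o^2 + 19*o - 12) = (o - 5)*(o - 3)*(o^2 - 5*o + 4) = (o - 5)*(o - 4)*(o - 3)*(o - 1)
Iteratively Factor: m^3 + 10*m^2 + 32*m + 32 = (m + 4)*(m^2 + 6*m + 8) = (m + 4)^2*(m + 2)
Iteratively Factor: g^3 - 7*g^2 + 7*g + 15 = (g + 1)*(g^2 - 8*g + 15) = (g - 3)*(g + 1)*(g - 5)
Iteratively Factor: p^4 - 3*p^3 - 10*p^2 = (p)*(p^3 - 3*p^2 - 10*p) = p^2*(p^2 - 3*p - 10) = p^2*(p + 2)*(p - 5)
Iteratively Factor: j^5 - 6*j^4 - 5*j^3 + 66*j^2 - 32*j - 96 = (j + 3)*(j^4 - 9*j^3 + 22*j^2 - 32) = (j - 4)*(j + 3)*(j^3 - 5*j^2 + 2*j + 8) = (j - 4)*(j - 2)*(j + 3)*(j^2 - 3*j - 4) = (j - 4)*(j - 2)*(j + 1)*(j + 3)*(j - 4)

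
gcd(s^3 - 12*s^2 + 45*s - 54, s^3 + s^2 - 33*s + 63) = s^2 - 6*s + 9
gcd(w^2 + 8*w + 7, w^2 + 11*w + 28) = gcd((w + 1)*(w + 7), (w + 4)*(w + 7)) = w + 7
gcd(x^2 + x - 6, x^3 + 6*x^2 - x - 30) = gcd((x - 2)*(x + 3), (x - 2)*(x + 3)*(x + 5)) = x^2 + x - 6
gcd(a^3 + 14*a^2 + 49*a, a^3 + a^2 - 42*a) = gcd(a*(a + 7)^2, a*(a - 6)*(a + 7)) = a^2 + 7*a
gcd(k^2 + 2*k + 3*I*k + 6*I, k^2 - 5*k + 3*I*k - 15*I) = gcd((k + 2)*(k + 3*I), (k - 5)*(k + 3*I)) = k + 3*I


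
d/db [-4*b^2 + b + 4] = 1 - 8*b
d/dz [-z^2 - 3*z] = -2*z - 3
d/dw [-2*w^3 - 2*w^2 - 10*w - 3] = -6*w^2 - 4*w - 10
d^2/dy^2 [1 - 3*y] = 0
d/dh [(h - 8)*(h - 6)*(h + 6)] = 3*h^2 - 16*h - 36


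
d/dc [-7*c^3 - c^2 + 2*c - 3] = -21*c^2 - 2*c + 2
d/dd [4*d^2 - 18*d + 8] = 8*d - 18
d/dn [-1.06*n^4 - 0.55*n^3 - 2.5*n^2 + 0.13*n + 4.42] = -4.24*n^3 - 1.65*n^2 - 5.0*n + 0.13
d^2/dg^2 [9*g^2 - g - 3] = 18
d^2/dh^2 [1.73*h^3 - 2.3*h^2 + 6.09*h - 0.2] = 10.38*h - 4.6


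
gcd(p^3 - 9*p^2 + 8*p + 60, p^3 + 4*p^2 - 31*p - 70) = p^2 - 3*p - 10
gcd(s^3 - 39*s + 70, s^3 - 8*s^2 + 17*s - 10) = s^2 - 7*s + 10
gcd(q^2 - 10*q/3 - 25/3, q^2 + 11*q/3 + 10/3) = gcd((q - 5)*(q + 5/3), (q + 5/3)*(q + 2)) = q + 5/3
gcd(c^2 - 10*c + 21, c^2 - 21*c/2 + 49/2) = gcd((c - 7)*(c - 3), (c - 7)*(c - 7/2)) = c - 7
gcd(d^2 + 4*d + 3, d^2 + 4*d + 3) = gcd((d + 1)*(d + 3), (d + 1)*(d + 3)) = d^2 + 4*d + 3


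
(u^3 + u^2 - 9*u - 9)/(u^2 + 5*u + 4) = (u^2 - 9)/(u + 4)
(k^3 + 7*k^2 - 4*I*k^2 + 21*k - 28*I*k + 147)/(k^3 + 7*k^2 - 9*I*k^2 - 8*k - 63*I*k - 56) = (k^2 - 4*I*k + 21)/(k^2 - 9*I*k - 8)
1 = 1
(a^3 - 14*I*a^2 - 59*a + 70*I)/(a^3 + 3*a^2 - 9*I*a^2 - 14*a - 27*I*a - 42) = (a - 5*I)/(a + 3)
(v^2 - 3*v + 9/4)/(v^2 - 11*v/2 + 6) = (v - 3/2)/(v - 4)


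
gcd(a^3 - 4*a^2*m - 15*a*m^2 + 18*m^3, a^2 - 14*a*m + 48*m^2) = a - 6*m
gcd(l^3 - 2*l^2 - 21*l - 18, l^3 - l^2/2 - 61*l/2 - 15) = l - 6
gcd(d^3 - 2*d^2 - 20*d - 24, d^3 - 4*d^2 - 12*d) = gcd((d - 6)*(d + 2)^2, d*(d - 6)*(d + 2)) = d^2 - 4*d - 12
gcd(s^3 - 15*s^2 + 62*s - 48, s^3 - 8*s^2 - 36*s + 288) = s^2 - 14*s + 48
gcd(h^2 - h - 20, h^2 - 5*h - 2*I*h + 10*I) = h - 5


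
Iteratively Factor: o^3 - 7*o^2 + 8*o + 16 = (o - 4)*(o^2 - 3*o - 4) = (o - 4)*(o + 1)*(o - 4)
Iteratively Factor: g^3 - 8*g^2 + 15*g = (g - 5)*(g^2 - 3*g) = g*(g - 5)*(g - 3)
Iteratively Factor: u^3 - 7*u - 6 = (u - 3)*(u^2 + 3*u + 2) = (u - 3)*(u + 1)*(u + 2)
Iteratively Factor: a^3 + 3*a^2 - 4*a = (a + 4)*(a^2 - a) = (a - 1)*(a + 4)*(a)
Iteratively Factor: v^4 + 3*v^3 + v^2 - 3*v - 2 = (v - 1)*(v^3 + 4*v^2 + 5*v + 2) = (v - 1)*(v + 2)*(v^2 + 2*v + 1) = (v - 1)*(v + 1)*(v + 2)*(v + 1)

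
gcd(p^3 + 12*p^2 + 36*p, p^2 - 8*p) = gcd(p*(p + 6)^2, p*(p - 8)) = p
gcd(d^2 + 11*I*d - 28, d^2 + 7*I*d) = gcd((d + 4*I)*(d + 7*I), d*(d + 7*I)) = d + 7*I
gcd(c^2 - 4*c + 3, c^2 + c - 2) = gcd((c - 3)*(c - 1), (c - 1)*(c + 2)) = c - 1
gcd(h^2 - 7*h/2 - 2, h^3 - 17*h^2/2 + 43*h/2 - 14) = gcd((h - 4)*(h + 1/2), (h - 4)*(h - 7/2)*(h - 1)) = h - 4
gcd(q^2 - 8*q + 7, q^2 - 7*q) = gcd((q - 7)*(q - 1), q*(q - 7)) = q - 7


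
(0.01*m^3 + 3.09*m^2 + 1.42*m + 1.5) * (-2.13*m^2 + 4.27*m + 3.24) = -0.0213*m^5 - 6.539*m^4 + 10.2021*m^3 + 12.88*m^2 + 11.0058*m + 4.86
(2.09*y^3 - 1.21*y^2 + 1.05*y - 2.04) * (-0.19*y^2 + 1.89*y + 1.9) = -0.3971*y^5 + 4.18*y^4 + 1.4846*y^3 + 0.0731*y^2 - 1.8606*y - 3.876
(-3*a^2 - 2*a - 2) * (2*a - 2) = -6*a^3 + 2*a^2 + 4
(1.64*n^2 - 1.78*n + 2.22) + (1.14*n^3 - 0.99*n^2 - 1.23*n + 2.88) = 1.14*n^3 + 0.65*n^2 - 3.01*n + 5.1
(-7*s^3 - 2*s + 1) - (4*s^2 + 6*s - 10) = -7*s^3 - 4*s^2 - 8*s + 11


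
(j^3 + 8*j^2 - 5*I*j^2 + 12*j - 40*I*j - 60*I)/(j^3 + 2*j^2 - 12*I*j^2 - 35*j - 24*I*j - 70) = (j + 6)/(j - 7*I)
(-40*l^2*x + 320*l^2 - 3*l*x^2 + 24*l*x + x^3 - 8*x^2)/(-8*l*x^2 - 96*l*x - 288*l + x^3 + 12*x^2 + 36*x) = (5*l*x - 40*l + x^2 - 8*x)/(x^2 + 12*x + 36)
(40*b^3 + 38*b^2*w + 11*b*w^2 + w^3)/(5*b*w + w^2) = 8*b^2/w + 6*b + w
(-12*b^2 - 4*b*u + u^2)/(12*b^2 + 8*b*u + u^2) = (-6*b + u)/(6*b + u)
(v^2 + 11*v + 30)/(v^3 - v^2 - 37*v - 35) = (v + 6)/(v^2 - 6*v - 7)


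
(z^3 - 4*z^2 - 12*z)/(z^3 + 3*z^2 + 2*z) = (z - 6)/(z + 1)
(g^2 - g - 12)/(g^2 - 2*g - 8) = (g + 3)/(g + 2)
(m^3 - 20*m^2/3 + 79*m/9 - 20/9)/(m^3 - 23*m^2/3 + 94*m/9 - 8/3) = (m - 5)/(m - 6)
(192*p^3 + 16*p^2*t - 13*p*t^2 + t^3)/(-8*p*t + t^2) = -24*p^2/t - 5*p + t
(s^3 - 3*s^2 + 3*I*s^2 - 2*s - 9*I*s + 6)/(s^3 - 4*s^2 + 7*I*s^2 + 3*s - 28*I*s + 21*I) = (s^2 + 3*I*s - 2)/(s^2 + s*(-1 + 7*I) - 7*I)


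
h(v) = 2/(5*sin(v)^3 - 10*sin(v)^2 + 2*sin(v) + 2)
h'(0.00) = -1.00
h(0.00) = 1.00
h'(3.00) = -0.24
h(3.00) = 0.95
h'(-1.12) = -0.21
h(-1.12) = -0.17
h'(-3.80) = -18.70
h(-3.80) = 3.20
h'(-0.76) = -1.00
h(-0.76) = -0.35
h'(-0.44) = -21.63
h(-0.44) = -1.90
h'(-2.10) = 0.28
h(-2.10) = -0.19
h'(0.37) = 2.23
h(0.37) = 1.21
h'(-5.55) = 54.00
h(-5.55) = 5.58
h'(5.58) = -1.39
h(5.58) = -0.41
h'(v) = 2*(-15*sin(v)^2*cos(v) + 20*sin(v)*cos(v) - 2*cos(v))/(5*sin(v)^3 - 10*sin(v)^2 + 2*sin(v) + 2)^2 = 2*(-15*sin(v)^2 + 20*sin(v) - 2)*cos(v)/(5*sin(v)^3 - 10*sin(v)^2 + 2*sin(v) + 2)^2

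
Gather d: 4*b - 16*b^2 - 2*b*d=-16*b^2 - 2*b*d + 4*b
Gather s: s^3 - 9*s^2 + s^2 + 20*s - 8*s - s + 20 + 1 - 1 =s^3 - 8*s^2 + 11*s + 20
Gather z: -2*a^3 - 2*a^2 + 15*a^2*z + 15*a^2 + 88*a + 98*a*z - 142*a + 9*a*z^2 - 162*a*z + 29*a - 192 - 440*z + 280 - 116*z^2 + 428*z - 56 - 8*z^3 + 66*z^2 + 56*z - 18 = -2*a^3 + 13*a^2 - 25*a - 8*z^3 + z^2*(9*a - 50) + z*(15*a^2 - 64*a + 44) + 14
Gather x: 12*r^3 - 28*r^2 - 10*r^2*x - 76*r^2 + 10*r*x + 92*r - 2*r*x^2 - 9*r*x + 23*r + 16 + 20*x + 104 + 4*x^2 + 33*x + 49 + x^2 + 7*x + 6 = 12*r^3 - 104*r^2 + 115*r + x^2*(5 - 2*r) + x*(-10*r^2 + r + 60) + 175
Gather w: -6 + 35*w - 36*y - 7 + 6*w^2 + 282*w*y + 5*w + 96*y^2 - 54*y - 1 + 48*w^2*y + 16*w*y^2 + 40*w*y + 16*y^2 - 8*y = w^2*(48*y + 6) + w*(16*y^2 + 322*y + 40) + 112*y^2 - 98*y - 14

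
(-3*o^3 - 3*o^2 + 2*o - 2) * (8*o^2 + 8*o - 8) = -24*o^5 - 48*o^4 + 16*o^3 + 24*o^2 - 32*o + 16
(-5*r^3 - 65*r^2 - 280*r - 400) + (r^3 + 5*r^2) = -4*r^3 - 60*r^2 - 280*r - 400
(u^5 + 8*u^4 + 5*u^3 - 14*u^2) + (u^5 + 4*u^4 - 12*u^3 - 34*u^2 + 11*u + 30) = 2*u^5 + 12*u^4 - 7*u^3 - 48*u^2 + 11*u + 30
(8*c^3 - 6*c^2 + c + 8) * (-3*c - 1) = -24*c^4 + 10*c^3 + 3*c^2 - 25*c - 8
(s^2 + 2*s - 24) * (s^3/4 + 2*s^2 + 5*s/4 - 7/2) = s^5/4 + 5*s^4/2 - 3*s^3/4 - 49*s^2 - 37*s + 84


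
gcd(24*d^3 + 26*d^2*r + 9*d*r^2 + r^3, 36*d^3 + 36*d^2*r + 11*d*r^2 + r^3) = 6*d^2 + 5*d*r + r^2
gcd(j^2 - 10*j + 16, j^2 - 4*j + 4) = j - 2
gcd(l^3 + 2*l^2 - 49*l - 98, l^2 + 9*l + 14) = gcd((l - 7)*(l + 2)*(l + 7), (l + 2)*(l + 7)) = l^2 + 9*l + 14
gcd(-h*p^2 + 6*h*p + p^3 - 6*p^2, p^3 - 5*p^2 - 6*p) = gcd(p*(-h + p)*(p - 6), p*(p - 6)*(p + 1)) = p^2 - 6*p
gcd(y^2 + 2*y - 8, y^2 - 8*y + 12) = y - 2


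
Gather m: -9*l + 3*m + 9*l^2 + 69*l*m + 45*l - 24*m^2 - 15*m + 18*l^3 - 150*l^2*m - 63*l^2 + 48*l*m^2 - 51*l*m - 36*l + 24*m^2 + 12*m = 18*l^3 - 54*l^2 + 48*l*m^2 + m*(-150*l^2 + 18*l)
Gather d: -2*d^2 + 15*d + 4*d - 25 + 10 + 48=-2*d^2 + 19*d + 33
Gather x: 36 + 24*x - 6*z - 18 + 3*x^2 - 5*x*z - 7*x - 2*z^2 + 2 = 3*x^2 + x*(17 - 5*z) - 2*z^2 - 6*z + 20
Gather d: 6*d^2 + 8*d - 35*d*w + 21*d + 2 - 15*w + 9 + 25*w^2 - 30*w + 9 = 6*d^2 + d*(29 - 35*w) + 25*w^2 - 45*w + 20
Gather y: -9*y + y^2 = y^2 - 9*y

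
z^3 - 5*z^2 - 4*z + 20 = (z - 5)*(z - 2)*(z + 2)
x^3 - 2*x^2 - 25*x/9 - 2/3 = (x - 3)*(x + 1/3)*(x + 2/3)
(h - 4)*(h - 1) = h^2 - 5*h + 4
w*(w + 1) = w^2 + w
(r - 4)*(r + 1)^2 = r^3 - 2*r^2 - 7*r - 4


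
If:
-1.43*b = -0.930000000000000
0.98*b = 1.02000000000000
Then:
No Solution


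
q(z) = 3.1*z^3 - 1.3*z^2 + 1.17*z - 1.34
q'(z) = 9.3*z^2 - 2.6*z + 1.17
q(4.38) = 239.33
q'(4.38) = 168.20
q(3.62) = 132.92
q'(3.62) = 113.63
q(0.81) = 0.40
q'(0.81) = 5.17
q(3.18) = 88.92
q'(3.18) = 86.95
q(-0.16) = -1.57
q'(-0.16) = 1.82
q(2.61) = 47.97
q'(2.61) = 57.74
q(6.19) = 691.34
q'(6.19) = 341.42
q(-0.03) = -1.38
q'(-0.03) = 1.26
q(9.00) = 2163.79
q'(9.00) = 731.07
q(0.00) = -1.34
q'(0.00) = 1.17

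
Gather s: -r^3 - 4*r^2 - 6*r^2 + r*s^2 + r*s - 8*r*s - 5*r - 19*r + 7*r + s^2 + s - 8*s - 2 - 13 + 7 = -r^3 - 10*r^2 - 17*r + s^2*(r + 1) + s*(-7*r - 7) - 8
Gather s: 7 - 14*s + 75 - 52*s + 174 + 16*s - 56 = 200 - 50*s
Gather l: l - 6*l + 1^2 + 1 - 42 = -5*l - 40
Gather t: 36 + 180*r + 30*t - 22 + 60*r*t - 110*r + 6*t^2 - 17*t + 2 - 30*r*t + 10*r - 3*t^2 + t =80*r + 3*t^2 + t*(30*r + 14) + 16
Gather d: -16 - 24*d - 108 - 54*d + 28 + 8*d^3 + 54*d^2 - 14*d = 8*d^3 + 54*d^2 - 92*d - 96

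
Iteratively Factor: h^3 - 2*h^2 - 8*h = (h + 2)*(h^2 - 4*h) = h*(h + 2)*(h - 4)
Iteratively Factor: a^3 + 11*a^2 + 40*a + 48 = (a + 4)*(a^2 + 7*a + 12) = (a + 3)*(a + 4)*(a + 4)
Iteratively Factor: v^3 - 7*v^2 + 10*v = (v)*(v^2 - 7*v + 10) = v*(v - 5)*(v - 2)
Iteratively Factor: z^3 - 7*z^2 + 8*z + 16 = (z - 4)*(z^2 - 3*z - 4) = (z - 4)^2*(z + 1)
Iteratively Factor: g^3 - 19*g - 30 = (g + 2)*(g^2 - 2*g - 15) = (g - 5)*(g + 2)*(g + 3)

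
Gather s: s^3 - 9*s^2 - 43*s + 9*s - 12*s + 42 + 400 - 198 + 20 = s^3 - 9*s^2 - 46*s + 264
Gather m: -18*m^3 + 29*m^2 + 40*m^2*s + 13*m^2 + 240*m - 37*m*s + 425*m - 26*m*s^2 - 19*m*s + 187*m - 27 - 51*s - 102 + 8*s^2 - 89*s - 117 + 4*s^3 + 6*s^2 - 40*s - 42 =-18*m^3 + m^2*(40*s + 42) + m*(-26*s^2 - 56*s + 852) + 4*s^3 + 14*s^2 - 180*s - 288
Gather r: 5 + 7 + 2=14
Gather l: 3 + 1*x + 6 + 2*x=3*x + 9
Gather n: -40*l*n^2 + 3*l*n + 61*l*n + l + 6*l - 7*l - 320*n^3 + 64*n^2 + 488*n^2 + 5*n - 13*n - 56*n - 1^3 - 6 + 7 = -320*n^3 + n^2*(552 - 40*l) + n*(64*l - 64)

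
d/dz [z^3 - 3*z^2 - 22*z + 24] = 3*z^2 - 6*z - 22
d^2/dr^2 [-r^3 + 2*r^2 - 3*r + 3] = 4 - 6*r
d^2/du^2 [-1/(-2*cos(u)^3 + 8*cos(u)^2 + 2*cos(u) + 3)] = 2*((2*sin(u)^2*cos(u) - 8*sin(u)^2 + 11)*(-cos(u) - 32*cos(2*u) + 9*cos(3*u))/4 - 4*(-3*cos(u)^2 + 8*cos(u) + 1)^2*sin(u)^2)/(2*sin(u)^2*cos(u) - 8*sin(u)^2 + 11)^3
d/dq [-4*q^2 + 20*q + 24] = 20 - 8*q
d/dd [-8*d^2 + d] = 1 - 16*d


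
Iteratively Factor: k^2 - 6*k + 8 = (k - 4)*(k - 2)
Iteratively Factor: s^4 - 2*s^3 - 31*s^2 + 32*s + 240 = (s - 4)*(s^3 + 2*s^2 - 23*s - 60) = (s - 4)*(s + 4)*(s^2 - 2*s - 15) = (s - 4)*(s + 3)*(s + 4)*(s - 5)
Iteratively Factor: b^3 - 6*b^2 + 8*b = (b - 4)*(b^2 - 2*b) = b*(b - 4)*(b - 2)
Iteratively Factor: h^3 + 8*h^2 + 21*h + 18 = (h + 2)*(h^2 + 6*h + 9) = (h + 2)*(h + 3)*(h + 3)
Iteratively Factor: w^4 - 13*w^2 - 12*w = (w - 4)*(w^3 + 4*w^2 + 3*w) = w*(w - 4)*(w^2 + 4*w + 3) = w*(w - 4)*(w + 3)*(w + 1)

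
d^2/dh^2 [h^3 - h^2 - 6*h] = 6*h - 2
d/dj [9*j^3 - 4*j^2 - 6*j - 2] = 27*j^2 - 8*j - 6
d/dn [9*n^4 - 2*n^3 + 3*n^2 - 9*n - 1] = 36*n^3 - 6*n^2 + 6*n - 9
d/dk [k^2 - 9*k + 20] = 2*k - 9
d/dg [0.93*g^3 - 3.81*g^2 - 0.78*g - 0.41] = 2.79*g^2 - 7.62*g - 0.78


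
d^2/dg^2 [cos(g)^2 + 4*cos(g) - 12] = -4*cos(g) - 2*cos(2*g)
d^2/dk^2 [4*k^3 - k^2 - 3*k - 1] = 24*k - 2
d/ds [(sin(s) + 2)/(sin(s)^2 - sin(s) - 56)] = (-4*sin(s) + cos(s)^2 - 55)*cos(s)/(sin(s) + cos(s)^2 + 55)^2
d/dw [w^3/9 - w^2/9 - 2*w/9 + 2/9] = w^2/3 - 2*w/9 - 2/9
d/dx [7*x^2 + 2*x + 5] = 14*x + 2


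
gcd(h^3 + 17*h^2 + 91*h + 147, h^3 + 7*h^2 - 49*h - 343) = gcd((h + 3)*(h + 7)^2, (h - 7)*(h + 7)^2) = h^2 + 14*h + 49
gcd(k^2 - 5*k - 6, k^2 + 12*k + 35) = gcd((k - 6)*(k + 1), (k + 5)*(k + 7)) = 1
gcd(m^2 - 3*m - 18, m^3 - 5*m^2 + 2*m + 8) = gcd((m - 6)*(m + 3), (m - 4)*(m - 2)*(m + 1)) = 1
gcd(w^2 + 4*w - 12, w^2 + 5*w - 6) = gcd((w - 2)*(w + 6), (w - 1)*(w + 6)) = w + 6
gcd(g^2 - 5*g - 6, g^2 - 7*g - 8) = g + 1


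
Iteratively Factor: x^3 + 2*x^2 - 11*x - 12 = (x - 3)*(x^2 + 5*x + 4) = (x - 3)*(x + 1)*(x + 4)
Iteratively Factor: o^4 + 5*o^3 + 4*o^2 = (o)*(o^3 + 5*o^2 + 4*o) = o*(o + 1)*(o^2 + 4*o) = o*(o + 1)*(o + 4)*(o)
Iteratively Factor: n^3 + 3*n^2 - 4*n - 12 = (n - 2)*(n^2 + 5*n + 6) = (n - 2)*(n + 3)*(n + 2)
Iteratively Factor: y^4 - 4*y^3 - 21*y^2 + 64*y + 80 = (y - 5)*(y^3 + y^2 - 16*y - 16) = (y - 5)*(y + 1)*(y^2 - 16) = (y - 5)*(y + 1)*(y + 4)*(y - 4)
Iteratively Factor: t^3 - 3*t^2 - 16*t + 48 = (t + 4)*(t^2 - 7*t + 12) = (t - 4)*(t + 4)*(t - 3)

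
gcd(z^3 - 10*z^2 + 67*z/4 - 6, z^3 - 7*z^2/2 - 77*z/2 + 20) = z^2 - 17*z/2 + 4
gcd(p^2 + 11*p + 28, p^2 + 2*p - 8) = p + 4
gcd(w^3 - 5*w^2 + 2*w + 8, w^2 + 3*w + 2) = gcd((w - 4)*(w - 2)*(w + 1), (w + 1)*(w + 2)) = w + 1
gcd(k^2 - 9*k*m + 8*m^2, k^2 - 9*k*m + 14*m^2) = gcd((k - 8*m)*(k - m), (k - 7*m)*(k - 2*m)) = 1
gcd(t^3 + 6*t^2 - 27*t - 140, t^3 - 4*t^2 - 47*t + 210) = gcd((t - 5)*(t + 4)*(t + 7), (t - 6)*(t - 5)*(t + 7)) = t^2 + 2*t - 35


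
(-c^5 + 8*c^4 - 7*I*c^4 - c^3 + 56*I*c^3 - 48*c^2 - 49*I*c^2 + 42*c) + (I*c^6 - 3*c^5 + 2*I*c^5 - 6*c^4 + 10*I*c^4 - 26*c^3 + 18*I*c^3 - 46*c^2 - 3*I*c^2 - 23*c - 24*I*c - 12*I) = I*c^6 - 4*c^5 + 2*I*c^5 + 2*c^4 + 3*I*c^4 - 27*c^3 + 74*I*c^3 - 94*c^2 - 52*I*c^2 + 19*c - 24*I*c - 12*I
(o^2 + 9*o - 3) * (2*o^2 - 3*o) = 2*o^4 + 15*o^3 - 33*o^2 + 9*o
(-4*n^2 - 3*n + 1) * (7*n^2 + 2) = -28*n^4 - 21*n^3 - n^2 - 6*n + 2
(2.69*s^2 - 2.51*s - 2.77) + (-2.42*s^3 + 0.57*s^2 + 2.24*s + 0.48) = -2.42*s^3 + 3.26*s^2 - 0.27*s - 2.29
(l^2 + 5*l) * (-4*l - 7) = -4*l^3 - 27*l^2 - 35*l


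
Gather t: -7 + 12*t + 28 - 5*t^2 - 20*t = -5*t^2 - 8*t + 21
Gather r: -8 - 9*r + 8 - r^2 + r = -r^2 - 8*r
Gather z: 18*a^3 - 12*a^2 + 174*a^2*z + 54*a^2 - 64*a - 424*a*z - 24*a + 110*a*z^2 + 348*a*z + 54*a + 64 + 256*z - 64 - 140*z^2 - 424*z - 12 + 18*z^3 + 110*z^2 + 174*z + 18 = 18*a^3 + 42*a^2 - 34*a + 18*z^3 + z^2*(110*a - 30) + z*(174*a^2 - 76*a + 6) + 6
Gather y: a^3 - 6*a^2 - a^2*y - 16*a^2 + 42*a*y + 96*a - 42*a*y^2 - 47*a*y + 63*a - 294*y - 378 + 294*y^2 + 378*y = a^3 - 22*a^2 + 159*a + y^2*(294 - 42*a) + y*(-a^2 - 5*a + 84) - 378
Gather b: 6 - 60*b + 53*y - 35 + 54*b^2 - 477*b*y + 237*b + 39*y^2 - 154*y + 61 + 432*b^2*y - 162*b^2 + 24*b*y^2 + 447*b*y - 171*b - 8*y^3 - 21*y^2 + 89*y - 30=b^2*(432*y - 108) + b*(24*y^2 - 30*y + 6) - 8*y^3 + 18*y^2 - 12*y + 2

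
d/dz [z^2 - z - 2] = 2*z - 1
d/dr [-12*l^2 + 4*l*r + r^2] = 4*l + 2*r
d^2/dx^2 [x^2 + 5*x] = 2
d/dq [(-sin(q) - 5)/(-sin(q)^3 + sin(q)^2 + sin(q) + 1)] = (-2*sin(q)^3 - 14*sin(q)^2 + 10*sin(q) + 4)*cos(q)/(-sin(q)^3 + sin(q)^2 + sin(q) + 1)^2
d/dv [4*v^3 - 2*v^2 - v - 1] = 12*v^2 - 4*v - 1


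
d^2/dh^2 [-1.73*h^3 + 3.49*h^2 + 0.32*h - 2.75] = 6.98 - 10.38*h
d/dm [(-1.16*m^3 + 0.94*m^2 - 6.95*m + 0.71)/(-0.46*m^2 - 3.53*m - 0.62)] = (0.5336*m^4 + 8.1896*m^3 - 4.3576*m^2 - 0.5124*m + 6.8153)/(0.2116*m^4 + 3.2476*m^3 + 13.0313*m^2 + 4.3772*m + 0.3844)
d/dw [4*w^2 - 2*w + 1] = 8*w - 2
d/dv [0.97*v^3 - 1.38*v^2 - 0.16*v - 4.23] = 2.91*v^2 - 2.76*v - 0.16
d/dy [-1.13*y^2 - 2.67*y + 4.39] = -2.26*y - 2.67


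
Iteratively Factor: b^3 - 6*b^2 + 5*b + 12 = (b - 4)*(b^2 - 2*b - 3) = (b - 4)*(b + 1)*(b - 3)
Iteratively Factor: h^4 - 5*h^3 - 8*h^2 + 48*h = (h - 4)*(h^3 - h^2 - 12*h) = (h - 4)^2*(h^2 + 3*h) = h*(h - 4)^2*(h + 3)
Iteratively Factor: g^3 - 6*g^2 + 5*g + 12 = (g + 1)*(g^2 - 7*g + 12) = (g - 3)*(g + 1)*(g - 4)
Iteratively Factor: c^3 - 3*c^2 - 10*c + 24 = (c + 3)*(c^2 - 6*c + 8) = (c - 4)*(c + 3)*(c - 2)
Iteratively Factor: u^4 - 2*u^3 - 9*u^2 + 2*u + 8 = (u - 1)*(u^3 - u^2 - 10*u - 8) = (u - 1)*(u + 2)*(u^2 - 3*u - 4) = (u - 1)*(u + 1)*(u + 2)*(u - 4)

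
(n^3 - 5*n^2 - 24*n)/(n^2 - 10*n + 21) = n*(n^2 - 5*n - 24)/(n^2 - 10*n + 21)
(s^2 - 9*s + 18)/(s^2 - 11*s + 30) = (s - 3)/(s - 5)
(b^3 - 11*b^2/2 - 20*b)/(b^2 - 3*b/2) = (2*b^2 - 11*b - 40)/(2*b - 3)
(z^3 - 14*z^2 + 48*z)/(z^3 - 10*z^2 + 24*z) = (z - 8)/(z - 4)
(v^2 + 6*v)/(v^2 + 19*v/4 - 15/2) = 4*v/(4*v - 5)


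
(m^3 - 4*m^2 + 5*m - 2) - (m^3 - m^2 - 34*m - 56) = -3*m^2 + 39*m + 54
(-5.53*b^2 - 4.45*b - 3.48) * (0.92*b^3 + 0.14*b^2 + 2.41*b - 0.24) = -5.0876*b^5 - 4.8682*b^4 - 17.1519*b^3 - 9.8845*b^2 - 7.3188*b + 0.8352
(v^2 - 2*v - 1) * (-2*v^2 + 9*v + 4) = -2*v^4 + 13*v^3 - 12*v^2 - 17*v - 4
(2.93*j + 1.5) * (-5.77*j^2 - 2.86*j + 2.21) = -16.9061*j^3 - 17.0348*j^2 + 2.1853*j + 3.315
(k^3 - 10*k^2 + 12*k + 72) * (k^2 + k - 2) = k^5 - 9*k^4 + 104*k^2 + 48*k - 144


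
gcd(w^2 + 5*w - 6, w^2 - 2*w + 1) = w - 1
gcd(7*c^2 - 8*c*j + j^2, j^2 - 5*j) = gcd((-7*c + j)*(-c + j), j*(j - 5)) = 1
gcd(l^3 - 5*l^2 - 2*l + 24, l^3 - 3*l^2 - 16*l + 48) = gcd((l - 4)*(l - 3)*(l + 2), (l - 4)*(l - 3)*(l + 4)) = l^2 - 7*l + 12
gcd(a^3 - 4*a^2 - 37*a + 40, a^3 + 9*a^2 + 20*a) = a + 5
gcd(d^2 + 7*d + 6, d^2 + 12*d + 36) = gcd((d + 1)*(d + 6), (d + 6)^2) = d + 6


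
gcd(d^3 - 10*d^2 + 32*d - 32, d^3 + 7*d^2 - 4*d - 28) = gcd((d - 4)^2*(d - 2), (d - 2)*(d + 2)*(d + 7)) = d - 2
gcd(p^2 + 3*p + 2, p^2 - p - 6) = p + 2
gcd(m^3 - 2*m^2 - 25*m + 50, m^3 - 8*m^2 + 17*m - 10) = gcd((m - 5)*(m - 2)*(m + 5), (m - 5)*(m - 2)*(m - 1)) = m^2 - 7*m + 10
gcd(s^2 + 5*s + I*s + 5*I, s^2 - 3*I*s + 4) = s + I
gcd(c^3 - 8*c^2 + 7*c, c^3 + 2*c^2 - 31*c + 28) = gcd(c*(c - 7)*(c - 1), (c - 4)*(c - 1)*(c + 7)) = c - 1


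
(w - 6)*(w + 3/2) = w^2 - 9*w/2 - 9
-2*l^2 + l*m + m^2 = (-l + m)*(2*l + m)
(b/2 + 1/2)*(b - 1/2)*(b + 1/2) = b^3/2 + b^2/2 - b/8 - 1/8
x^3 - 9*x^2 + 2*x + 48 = (x - 8)*(x - 3)*(x + 2)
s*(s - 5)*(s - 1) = s^3 - 6*s^2 + 5*s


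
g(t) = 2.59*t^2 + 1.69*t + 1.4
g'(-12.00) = -60.47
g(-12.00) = 354.08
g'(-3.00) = -13.85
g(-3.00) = 19.64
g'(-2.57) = -11.62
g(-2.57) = 14.16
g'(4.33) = 24.12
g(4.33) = 57.28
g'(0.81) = 5.89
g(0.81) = 4.47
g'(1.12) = 7.49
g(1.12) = 6.54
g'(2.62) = 15.26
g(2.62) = 23.61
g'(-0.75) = -2.20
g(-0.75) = 1.59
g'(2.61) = 15.21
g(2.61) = 23.45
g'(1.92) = 11.64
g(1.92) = 14.19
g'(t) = 5.18*t + 1.69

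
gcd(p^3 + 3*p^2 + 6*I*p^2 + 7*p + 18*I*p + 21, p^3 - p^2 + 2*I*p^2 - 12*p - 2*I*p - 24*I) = p + 3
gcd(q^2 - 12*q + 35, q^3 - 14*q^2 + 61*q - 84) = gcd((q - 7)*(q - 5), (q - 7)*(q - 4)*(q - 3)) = q - 7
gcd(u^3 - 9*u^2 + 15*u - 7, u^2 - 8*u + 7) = u^2 - 8*u + 7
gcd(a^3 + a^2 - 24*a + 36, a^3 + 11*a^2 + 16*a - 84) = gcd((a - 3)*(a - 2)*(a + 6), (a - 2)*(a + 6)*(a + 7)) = a^2 + 4*a - 12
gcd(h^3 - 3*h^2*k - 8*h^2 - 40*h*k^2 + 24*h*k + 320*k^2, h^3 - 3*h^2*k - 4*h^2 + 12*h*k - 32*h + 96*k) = h - 8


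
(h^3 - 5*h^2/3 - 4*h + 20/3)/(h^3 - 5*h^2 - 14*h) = (3*h^2 - 11*h + 10)/(3*h*(h - 7))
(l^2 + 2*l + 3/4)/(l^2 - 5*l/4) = (4*l^2 + 8*l + 3)/(l*(4*l - 5))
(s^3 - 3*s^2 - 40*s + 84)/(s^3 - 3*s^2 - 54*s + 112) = (s^2 - s - 42)/(s^2 - s - 56)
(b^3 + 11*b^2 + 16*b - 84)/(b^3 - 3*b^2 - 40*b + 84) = (b + 7)/(b - 7)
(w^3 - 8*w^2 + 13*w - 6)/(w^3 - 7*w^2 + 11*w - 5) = (w - 6)/(w - 5)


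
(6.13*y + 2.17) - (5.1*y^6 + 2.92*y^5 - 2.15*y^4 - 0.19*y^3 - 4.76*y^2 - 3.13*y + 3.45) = -5.1*y^6 - 2.92*y^5 + 2.15*y^4 + 0.19*y^3 + 4.76*y^2 + 9.26*y - 1.28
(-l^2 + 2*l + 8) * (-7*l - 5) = 7*l^3 - 9*l^2 - 66*l - 40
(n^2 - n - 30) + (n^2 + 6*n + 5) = 2*n^2 + 5*n - 25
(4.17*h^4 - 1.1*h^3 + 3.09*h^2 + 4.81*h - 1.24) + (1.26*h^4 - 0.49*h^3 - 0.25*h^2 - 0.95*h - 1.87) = 5.43*h^4 - 1.59*h^3 + 2.84*h^2 + 3.86*h - 3.11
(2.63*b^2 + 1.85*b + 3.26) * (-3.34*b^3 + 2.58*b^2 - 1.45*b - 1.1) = -8.7842*b^5 + 0.6064*b^4 - 9.9289*b^3 + 2.8353*b^2 - 6.762*b - 3.586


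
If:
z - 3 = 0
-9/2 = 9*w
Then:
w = -1/2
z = 3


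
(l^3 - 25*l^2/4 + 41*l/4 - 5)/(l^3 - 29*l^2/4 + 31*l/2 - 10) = (l - 1)/(l - 2)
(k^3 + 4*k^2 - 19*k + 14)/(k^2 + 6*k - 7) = k - 2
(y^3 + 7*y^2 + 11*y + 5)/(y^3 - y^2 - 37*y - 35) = (y + 1)/(y - 7)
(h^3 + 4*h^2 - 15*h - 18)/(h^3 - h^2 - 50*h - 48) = (h - 3)/(h - 8)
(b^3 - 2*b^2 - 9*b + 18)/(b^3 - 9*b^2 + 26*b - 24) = (b + 3)/(b - 4)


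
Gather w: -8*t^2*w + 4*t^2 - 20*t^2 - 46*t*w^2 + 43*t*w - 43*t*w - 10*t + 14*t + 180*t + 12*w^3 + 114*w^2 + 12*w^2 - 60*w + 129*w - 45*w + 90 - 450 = -16*t^2 + 184*t + 12*w^3 + w^2*(126 - 46*t) + w*(24 - 8*t^2) - 360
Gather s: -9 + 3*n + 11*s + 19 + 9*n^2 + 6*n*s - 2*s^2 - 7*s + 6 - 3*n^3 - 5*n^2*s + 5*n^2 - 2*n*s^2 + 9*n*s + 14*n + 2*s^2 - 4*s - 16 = -3*n^3 + 14*n^2 - 2*n*s^2 + 17*n + s*(-5*n^2 + 15*n)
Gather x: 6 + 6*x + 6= 6*x + 12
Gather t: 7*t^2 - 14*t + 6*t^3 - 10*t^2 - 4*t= 6*t^3 - 3*t^2 - 18*t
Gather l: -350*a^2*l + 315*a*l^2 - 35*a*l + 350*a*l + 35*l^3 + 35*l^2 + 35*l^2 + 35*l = 35*l^3 + l^2*(315*a + 70) + l*(-350*a^2 + 315*a + 35)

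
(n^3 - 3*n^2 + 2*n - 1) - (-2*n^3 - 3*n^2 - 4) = 3*n^3 + 2*n + 3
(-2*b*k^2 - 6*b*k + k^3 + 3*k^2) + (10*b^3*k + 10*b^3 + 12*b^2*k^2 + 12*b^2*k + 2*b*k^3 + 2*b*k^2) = 10*b^3*k + 10*b^3 + 12*b^2*k^2 + 12*b^2*k + 2*b*k^3 - 6*b*k + k^3 + 3*k^2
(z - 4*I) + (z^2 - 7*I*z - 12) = z^2 + z - 7*I*z - 12 - 4*I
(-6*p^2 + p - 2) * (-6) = 36*p^2 - 6*p + 12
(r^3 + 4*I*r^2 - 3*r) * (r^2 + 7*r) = r^5 + 7*r^4 + 4*I*r^4 - 3*r^3 + 28*I*r^3 - 21*r^2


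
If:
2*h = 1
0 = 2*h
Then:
No Solution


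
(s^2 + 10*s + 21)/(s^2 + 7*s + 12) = (s + 7)/(s + 4)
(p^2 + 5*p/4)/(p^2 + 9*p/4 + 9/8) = 2*p*(4*p + 5)/(8*p^2 + 18*p + 9)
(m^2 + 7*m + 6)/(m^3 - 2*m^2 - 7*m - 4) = (m + 6)/(m^2 - 3*m - 4)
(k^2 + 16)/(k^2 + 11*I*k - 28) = (k - 4*I)/(k + 7*I)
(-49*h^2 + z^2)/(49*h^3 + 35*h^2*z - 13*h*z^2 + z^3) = (7*h + z)/(-7*h^2 - 6*h*z + z^2)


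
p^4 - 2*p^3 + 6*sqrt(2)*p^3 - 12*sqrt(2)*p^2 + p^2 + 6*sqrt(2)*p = p*(p - 1)^2*(p + 6*sqrt(2))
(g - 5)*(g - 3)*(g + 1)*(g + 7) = g^4 - 42*g^2 + 64*g + 105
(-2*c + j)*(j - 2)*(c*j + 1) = -2*c^2*j^2 + 4*c^2*j + c*j^3 - 2*c*j^2 - 2*c*j + 4*c + j^2 - 2*j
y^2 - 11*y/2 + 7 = (y - 7/2)*(y - 2)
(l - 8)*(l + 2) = l^2 - 6*l - 16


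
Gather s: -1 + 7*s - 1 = 7*s - 2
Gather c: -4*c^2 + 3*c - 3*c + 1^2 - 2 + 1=-4*c^2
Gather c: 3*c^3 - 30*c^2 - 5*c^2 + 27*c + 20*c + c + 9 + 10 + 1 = 3*c^3 - 35*c^2 + 48*c + 20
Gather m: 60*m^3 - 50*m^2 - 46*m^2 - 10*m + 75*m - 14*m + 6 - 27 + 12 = 60*m^3 - 96*m^2 + 51*m - 9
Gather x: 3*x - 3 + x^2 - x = x^2 + 2*x - 3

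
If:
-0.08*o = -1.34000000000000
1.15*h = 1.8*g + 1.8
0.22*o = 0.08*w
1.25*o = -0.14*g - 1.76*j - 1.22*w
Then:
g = -12.5714285714286*j - 550.955357142857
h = -19.6770186335404*j - 860.799689440994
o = 16.75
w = 46.06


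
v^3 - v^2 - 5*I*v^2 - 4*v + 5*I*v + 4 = (v - 1)*(v - 4*I)*(v - I)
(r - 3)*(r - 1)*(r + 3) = r^3 - r^2 - 9*r + 9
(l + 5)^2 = l^2 + 10*l + 25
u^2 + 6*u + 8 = (u + 2)*(u + 4)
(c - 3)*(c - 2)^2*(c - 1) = c^4 - 8*c^3 + 23*c^2 - 28*c + 12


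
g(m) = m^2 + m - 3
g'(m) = 2*m + 1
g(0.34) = -2.54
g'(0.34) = 1.68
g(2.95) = 8.65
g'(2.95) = 6.90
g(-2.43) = 0.47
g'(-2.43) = -3.86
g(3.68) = 14.22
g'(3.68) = 8.36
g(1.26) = -0.15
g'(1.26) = 3.52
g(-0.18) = -3.15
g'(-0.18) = 0.64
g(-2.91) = 2.56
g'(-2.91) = -4.82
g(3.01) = 9.07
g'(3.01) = 7.02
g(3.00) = 9.00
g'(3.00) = 7.00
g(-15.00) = 207.00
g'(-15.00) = -29.00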